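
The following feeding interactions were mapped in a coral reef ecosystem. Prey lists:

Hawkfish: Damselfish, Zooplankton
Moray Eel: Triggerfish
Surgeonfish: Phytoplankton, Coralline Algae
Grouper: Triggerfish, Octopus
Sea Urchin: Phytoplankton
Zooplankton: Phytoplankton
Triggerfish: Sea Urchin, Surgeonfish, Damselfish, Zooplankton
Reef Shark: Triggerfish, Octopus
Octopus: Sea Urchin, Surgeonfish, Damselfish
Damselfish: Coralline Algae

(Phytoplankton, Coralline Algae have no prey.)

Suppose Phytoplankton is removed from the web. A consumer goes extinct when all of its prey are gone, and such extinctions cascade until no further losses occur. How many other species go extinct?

Remove Phytoplankton.
Round 1: Sea Urchin (all prey gone), Zooplankton (all prey gone) → extinct.
No further losses. Total secondary extinctions: 2.

2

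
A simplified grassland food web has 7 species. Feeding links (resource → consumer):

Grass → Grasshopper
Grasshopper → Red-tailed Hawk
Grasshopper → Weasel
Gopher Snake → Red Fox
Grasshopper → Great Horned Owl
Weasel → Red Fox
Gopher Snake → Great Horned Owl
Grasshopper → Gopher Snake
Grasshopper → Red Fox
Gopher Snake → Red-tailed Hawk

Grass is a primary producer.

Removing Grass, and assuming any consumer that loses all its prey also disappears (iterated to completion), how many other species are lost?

Remove Grass.
Round 1: Grasshopper (all prey gone) → extinct.
Round 2: Weasel (all prey gone), Gopher Snake (all prey gone) → extinct.
Round 3: Red Fox (all prey gone), Great Horned Owl (all prey gone), Red-tailed Hawk (all prey gone) → extinct.
No further losses. Total secondary extinctions: 6.

6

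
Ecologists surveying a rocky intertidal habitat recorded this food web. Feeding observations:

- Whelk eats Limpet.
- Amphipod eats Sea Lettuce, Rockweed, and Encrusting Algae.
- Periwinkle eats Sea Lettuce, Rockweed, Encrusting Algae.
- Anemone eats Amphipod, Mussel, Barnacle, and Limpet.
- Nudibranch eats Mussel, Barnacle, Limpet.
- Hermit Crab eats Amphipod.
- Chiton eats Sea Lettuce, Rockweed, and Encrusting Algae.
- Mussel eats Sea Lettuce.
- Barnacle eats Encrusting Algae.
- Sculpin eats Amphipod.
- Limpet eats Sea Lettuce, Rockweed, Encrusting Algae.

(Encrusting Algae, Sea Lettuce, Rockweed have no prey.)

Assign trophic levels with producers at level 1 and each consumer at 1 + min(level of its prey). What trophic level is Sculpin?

Trophic level 3

Encrusting Algae is a producer → level 1.
Amphipod eats Encrusting Algae → level 2.
Sculpin eats Amphipod → level 3.
No prey of Sculpin is below level 2, so 3 is the minimum.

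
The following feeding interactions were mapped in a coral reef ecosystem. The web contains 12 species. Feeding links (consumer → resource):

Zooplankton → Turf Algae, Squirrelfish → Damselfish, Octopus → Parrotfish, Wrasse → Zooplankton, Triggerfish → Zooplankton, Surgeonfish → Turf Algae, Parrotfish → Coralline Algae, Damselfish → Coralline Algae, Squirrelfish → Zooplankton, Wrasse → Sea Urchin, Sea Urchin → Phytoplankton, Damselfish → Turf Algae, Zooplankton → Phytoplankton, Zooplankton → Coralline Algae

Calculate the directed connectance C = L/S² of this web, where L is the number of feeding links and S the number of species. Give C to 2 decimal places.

The web has S = 12 species and L = 14 feeding links.
C = L / S² = 14 / 144 = 0.0972 ≈ 0.10.

C = 0.10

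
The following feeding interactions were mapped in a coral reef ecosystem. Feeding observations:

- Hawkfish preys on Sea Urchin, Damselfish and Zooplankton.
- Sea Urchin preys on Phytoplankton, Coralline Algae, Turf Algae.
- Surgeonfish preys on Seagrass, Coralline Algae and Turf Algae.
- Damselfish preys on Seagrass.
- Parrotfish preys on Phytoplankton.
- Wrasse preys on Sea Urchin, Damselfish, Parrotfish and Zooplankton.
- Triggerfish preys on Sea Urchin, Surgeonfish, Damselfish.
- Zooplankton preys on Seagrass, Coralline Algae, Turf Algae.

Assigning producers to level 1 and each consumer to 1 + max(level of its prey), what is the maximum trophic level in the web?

3

Producers (level 1): Turf Algae, Coralline Algae, Seagrass, Phytoplankton.
Seagrass → Damselfish → Wrasse gives Wrasse level 3.
No species has a prey at level 3, so no species reaches level 4.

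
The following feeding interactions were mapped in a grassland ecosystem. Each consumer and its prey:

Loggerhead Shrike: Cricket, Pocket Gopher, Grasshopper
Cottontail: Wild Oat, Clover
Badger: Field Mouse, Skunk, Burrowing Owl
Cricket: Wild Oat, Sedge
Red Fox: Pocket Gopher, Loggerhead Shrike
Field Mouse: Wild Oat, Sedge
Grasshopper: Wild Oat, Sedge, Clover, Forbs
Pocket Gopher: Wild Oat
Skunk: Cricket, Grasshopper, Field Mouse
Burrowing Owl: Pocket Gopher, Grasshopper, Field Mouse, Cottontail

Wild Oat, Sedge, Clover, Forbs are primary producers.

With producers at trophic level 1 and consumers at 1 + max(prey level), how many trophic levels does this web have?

Producers (level 1): Wild Oat, Sedge, Clover, Forbs.
Wild Oat → Cricket → Skunk → Badger gives Badger level 4.
No species has a prey at level 4, so no species reaches level 5.

4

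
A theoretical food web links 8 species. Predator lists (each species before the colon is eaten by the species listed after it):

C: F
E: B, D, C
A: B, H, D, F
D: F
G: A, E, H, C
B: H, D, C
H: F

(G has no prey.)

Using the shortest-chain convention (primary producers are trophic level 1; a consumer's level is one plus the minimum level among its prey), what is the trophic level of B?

G is a producer → level 1.
A eats G → level 2.
B eats A → level 3.
No prey of B is below level 2, so 3 is the minimum.

Trophic level 3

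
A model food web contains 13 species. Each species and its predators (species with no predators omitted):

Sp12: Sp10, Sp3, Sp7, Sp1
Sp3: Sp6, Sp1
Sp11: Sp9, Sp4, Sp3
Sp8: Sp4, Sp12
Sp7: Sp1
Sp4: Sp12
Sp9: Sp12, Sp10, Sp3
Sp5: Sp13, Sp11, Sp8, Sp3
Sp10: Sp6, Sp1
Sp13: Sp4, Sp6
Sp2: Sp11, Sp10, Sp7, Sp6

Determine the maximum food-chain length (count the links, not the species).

5 links

One longest chain: Sp5 → Sp11 → Sp9 → Sp12 → Sp10 → Sp6.
It has 6 species and 5 links.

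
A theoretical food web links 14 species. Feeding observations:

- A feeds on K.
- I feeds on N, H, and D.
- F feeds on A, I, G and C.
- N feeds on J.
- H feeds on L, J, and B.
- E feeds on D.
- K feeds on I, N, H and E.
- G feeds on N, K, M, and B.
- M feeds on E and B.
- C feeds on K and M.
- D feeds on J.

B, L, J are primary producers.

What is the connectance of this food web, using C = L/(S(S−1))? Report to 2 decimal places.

The web has S = 14 species and L = 26 feeding links.
C = L / (S(S−1)) = 26 / 182 = 0.1429 ≈ 0.14.

C = 0.14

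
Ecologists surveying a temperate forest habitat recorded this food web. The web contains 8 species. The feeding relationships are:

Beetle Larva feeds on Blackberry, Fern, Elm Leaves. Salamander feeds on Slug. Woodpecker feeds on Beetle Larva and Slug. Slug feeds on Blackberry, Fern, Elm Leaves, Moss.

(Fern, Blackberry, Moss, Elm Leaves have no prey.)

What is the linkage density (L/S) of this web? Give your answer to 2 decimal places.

L/S = 1.25

There are L = 10 links among S = 8 species.
L/S = 10/8 = 1.2500 ≈ 1.25.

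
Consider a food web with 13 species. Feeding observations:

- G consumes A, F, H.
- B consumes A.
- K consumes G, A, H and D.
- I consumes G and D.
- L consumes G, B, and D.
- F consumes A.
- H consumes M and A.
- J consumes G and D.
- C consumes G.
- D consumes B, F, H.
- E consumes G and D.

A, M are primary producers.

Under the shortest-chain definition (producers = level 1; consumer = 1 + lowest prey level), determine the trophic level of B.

A is a producer → level 1.
B eats A → level 2.

Trophic level 2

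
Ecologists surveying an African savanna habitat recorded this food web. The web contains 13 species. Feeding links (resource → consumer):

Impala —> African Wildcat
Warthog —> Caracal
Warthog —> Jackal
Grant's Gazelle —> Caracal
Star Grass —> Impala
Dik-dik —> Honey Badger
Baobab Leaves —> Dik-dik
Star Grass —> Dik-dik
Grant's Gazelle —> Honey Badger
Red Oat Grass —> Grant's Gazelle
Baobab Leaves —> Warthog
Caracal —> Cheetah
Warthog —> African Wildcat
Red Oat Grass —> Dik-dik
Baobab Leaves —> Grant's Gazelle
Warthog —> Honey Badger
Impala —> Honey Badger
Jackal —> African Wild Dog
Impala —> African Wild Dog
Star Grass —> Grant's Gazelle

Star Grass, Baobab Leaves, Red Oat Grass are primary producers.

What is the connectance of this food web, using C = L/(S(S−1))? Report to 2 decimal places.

The web has S = 13 species and L = 20 feeding links.
C = L / (S(S−1)) = 20 / 156 = 0.1282 ≈ 0.13.

C = 0.13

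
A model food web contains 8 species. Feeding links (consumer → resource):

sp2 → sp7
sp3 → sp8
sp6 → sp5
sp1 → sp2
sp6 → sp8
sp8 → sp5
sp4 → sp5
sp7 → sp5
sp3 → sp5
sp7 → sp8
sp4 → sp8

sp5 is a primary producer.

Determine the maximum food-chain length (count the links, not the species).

One longest chain: sp5 → sp8 → sp7 → sp2 → sp1.
It has 5 species and 4 links.

4 links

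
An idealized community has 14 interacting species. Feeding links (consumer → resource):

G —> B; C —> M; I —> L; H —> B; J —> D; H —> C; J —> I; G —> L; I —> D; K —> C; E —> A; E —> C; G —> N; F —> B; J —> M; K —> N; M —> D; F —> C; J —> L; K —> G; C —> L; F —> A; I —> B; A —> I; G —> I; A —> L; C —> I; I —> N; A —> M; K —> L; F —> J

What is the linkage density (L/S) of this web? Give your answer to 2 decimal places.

There are L = 31 links among S = 14 species.
L/S = 31/14 = 2.2143 ≈ 2.21.

L/S = 2.21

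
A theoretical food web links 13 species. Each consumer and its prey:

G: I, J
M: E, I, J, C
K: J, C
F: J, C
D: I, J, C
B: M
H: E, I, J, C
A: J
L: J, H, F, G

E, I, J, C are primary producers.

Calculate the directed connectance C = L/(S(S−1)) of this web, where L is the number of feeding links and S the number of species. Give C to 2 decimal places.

The web has S = 13 species and L = 23 feeding links.
C = L / (S(S−1)) = 23 / 156 = 0.1474 ≈ 0.15.

C = 0.15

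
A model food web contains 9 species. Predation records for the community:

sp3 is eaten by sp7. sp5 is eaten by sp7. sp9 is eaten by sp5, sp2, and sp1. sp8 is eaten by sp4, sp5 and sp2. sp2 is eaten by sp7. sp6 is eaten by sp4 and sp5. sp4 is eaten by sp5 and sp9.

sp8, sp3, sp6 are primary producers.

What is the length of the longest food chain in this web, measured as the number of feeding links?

4 links

One longest chain: sp8 → sp4 → sp9 → sp5 → sp7.
It has 5 species and 4 links.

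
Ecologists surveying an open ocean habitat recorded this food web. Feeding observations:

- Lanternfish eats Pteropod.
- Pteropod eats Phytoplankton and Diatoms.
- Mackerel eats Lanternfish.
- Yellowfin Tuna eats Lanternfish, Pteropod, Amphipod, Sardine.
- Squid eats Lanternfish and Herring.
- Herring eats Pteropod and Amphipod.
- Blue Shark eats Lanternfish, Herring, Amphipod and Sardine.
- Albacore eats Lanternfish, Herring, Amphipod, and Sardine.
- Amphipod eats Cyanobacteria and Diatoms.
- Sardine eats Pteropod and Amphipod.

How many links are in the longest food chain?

One longest chain: Diatoms → Pteropod → Herring → Blue Shark.
It has 4 species and 3 links.

3 links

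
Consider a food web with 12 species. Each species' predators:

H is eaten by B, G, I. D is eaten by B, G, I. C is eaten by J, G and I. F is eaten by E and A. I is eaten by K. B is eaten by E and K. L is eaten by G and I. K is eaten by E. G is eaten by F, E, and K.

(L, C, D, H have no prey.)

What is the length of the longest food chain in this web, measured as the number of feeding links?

3 links

One longest chain: L → G → F → E.
It has 4 species and 3 links.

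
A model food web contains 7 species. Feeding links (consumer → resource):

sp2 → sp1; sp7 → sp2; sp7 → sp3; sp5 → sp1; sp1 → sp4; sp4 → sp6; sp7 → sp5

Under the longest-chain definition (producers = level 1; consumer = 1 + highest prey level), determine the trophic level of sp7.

sp6 is a producer → level 1.
sp4 eats sp6 → level 2.
sp1 eats sp4 → level 3.
sp5 eats sp1 → level 4.
sp7 eats sp5 (level 4); other prey at levels: sp3 1, sp2 4 → level 5.

Trophic level 5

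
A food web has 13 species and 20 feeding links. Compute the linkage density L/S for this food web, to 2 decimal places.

L/S = 1.54

There are L = 20 links among S = 13 species.
L/S = 20/13 = 1.5385 ≈ 1.54.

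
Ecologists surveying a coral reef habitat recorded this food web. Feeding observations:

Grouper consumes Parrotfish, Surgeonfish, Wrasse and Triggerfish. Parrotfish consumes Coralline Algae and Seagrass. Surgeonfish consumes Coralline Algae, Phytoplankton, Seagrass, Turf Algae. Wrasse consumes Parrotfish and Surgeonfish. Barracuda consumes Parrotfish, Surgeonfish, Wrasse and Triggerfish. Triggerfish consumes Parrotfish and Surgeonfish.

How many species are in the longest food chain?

One longest chain: Coralline Algae → Parrotfish → Wrasse → Grouper.
It has 4 species and 3 links.

4 species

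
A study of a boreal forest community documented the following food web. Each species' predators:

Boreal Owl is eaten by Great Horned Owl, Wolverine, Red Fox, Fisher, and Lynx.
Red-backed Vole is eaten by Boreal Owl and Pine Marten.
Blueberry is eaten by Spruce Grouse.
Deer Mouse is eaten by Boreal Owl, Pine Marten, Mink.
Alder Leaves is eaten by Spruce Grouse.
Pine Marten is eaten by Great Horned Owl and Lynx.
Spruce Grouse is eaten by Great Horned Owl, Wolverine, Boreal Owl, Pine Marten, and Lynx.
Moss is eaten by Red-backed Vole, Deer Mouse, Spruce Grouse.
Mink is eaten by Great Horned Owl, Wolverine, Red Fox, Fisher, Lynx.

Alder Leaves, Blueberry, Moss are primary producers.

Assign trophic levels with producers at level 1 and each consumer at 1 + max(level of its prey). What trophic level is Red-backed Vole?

Trophic level 2

Moss is a producer → level 1.
Red-backed Vole eats Moss → level 2.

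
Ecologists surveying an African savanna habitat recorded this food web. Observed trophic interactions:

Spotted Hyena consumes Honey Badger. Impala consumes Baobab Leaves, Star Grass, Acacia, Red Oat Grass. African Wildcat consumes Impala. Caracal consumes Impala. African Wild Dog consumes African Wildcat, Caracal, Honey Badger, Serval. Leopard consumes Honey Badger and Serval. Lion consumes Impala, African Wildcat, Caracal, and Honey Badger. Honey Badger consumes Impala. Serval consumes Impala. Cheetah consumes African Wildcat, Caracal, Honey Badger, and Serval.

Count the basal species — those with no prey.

Basal species (no prey listed): Acacia, Star Grass, Baobab Leaves, Red Oat Grass.
Count: 4.

4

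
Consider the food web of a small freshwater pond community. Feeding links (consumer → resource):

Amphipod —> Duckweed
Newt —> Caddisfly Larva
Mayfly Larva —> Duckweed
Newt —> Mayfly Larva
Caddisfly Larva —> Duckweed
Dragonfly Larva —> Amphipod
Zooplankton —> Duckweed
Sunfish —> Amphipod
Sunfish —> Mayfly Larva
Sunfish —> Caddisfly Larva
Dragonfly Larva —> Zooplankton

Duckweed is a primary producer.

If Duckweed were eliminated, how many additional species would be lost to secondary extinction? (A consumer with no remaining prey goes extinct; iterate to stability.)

7

Remove Duckweed.
Round 1: Zooplankton (all prey gone), Caddisfly Larva (all prey gone), Amphipod (all prey gone), Mayfly Larva (all prey gone) → extinct.
Round 2: Sunfish (all prey gone), Newt (all prey gone), Dragonfly Larva (all prey gone) → extinct.
No further losses. Total secondary extinctions: 7.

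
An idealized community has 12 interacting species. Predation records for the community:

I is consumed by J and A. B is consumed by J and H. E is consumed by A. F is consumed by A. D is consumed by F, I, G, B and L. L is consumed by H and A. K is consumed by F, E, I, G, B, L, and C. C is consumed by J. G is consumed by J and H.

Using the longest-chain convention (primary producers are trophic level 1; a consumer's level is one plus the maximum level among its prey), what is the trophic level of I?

Trophic level 2

K is a producer → level 1.
I eats K (level 1); other prey at levels: D 1 → level 2.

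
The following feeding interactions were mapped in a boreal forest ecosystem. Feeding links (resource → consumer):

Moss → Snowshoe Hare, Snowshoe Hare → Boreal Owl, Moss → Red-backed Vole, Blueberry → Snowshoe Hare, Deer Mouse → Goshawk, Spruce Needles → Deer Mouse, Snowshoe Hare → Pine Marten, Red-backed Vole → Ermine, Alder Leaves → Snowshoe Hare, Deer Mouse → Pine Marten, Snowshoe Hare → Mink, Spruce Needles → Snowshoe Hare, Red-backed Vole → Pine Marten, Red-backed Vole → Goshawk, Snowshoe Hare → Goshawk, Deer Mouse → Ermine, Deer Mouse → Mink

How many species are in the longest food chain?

3 species

One longest chain: Spruce Needles → Deer Mouse → Ermine.
It has 3 species and 2 links.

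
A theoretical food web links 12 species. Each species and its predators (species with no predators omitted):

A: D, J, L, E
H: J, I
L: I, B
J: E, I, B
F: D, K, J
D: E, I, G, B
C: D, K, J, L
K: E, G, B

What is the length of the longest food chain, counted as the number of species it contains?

One longest chain: F → D → E.
It has 3 species and 2 links.

3 species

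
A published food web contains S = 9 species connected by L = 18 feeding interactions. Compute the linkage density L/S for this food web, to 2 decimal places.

There are L = 18 links among S = 9 species.
L/S = 18/9 = 2.0000 ≈ 2.00.

L/S = 2.00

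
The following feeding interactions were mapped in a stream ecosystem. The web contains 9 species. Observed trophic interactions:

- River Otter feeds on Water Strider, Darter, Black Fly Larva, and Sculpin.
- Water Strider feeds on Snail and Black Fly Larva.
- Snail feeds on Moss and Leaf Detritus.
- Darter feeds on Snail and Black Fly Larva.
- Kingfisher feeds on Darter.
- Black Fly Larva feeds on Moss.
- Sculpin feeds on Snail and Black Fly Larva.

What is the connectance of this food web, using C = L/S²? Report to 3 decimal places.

The web has S = 9 species and L = 14 feeding links.
C = L / S² = 14 / 81 = 0.1728 ≈ 0.173.

C = 0.173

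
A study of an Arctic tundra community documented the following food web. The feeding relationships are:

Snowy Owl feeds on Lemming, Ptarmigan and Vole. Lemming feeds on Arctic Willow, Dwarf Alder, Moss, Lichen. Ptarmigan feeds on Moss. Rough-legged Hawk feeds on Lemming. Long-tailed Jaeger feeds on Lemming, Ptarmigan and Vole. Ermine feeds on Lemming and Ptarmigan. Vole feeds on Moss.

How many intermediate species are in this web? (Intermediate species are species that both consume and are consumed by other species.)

3

Intermediate species (has both prey and predators): Lemming, Ptarmigan, Vole.
Count: 3.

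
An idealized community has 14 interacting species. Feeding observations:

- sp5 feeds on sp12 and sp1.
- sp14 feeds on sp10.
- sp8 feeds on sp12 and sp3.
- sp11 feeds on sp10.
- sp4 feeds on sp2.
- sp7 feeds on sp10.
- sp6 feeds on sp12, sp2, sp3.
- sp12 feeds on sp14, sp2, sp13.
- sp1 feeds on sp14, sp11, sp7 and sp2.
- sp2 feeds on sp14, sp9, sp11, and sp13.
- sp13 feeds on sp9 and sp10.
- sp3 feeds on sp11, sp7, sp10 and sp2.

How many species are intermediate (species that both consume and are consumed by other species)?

Intermediate species (has both prey and predators): sp11, sp14, sp13, sp7, sp2, sp3, sp12, sp1.
Count: 8.

8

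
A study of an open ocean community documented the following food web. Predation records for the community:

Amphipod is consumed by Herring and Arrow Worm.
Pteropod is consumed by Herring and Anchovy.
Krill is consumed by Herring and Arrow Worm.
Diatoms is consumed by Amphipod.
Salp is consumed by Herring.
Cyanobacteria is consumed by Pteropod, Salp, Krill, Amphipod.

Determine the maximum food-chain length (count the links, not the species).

2 links

One longest chain: Cyanobacteria → Pteropod → Anchovy.
It has 3 species and 2 links.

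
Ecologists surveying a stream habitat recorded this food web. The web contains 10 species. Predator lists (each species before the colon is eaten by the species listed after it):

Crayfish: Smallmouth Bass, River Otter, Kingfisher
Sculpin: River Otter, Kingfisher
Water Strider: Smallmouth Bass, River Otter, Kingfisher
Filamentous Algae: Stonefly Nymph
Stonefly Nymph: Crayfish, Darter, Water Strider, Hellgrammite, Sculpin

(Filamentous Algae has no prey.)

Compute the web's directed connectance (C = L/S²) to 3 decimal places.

The web has S = 10 species and L = 14 feeding links.
C = L / S² = 14 / 100 = 0.1400 ≈ 0.140.

C = 0.140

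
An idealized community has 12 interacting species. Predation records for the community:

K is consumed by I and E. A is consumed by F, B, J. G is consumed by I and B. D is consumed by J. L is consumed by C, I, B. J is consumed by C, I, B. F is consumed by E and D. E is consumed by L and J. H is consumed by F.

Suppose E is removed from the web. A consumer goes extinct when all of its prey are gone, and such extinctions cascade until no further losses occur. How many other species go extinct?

Remove E.
Round 1: L (all prey gone) → extinct.
No further losses. Total secondary extinctions: 1.

1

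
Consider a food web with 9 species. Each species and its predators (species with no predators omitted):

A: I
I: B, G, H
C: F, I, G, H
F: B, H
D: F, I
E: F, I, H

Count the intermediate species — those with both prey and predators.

Intermediate species (has both prey and predators): F, I.
Count: 2.

2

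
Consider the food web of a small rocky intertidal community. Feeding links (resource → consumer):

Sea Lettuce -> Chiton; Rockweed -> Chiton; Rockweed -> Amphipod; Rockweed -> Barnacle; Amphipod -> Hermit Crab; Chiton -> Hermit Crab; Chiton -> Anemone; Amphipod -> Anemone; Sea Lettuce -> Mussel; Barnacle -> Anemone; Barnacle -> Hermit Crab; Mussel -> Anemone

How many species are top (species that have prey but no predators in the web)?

2

Top species (has prey, but nothing eats it): Hermit Crab, Anemone.
Count: 2.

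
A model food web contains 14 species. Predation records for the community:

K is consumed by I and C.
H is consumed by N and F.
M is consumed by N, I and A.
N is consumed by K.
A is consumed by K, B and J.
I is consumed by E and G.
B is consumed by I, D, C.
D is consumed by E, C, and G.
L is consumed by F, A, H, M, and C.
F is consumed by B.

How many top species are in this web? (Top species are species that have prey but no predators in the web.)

4

Top species (has prey, but nothing eats it): J, G, E, C.
Count: 4.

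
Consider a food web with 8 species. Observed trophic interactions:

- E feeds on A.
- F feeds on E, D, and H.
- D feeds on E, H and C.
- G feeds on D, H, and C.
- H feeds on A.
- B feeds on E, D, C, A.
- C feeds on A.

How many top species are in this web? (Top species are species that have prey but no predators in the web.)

Top species (has prey, but nothing eats it): B, G, F.
Count: 3.

3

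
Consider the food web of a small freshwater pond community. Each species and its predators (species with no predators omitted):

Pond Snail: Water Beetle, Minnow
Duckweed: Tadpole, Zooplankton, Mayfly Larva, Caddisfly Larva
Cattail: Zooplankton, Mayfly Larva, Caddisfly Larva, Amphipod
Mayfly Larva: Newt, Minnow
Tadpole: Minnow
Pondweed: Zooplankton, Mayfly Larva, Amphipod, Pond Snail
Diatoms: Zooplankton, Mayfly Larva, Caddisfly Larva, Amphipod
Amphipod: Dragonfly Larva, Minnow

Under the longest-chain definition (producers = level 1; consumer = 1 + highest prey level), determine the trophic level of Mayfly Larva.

Duckweed is a producer → level 1.
Mayfly Larva eats Duckweed (level 1); other prey at levels: Pondweed 1, Diatoms 1, Cattail 1 → level 2.

Trophic level 2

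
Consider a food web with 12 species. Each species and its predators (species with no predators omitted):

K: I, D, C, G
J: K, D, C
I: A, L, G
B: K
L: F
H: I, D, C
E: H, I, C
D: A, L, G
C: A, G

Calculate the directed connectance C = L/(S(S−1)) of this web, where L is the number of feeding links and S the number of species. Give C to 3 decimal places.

The web has S = 12 species and L = 23 feeding links.
C = L / (S(S−1)) = 23 / 132 = 0.1742 ≈ 0.174.

C = 0.174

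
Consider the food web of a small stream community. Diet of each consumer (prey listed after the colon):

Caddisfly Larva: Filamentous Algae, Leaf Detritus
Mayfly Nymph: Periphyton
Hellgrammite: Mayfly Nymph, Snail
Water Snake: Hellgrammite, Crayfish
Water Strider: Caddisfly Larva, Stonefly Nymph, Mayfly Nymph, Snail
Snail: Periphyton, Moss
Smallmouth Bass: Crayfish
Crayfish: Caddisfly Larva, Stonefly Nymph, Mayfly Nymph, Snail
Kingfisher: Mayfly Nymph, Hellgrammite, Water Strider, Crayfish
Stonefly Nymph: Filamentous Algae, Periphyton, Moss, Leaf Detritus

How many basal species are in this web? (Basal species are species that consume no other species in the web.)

Basal species (no prey listed): Filamentous Algae, Periphyton, Moss, Leaf Detritus.
Count: 4.

4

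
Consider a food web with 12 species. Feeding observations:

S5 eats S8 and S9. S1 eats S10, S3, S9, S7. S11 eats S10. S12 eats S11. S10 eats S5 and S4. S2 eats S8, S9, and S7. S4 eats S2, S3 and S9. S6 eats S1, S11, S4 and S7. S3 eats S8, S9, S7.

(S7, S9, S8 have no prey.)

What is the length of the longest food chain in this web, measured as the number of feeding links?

One longest chain: S7 → S3 → S4 → S10 → S11 → S12.
It has 6 species and 5 links.

5 links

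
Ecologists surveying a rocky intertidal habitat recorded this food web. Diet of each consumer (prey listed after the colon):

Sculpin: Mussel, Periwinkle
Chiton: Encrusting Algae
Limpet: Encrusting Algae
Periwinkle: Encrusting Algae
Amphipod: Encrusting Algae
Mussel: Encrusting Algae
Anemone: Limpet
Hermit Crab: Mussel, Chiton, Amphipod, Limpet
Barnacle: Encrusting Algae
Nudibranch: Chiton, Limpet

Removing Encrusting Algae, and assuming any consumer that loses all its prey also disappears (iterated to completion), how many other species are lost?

Remove Encrusting Algae.
Round 1: Mussel (all prey gone), Chiton (all prey gone), Amphipod (all prey gone), Limpet (all prey gone), Periwinkle (all prey gone), Barnacle (all prey gone) → extinct.
Round 2: Nudibranch (all prey gone), Anemone (all prey gone), Hermit Crab (all prey gone), Sculpin (all prey gone) → extinct.
No further losses. Total secondary extinctions: 10.

10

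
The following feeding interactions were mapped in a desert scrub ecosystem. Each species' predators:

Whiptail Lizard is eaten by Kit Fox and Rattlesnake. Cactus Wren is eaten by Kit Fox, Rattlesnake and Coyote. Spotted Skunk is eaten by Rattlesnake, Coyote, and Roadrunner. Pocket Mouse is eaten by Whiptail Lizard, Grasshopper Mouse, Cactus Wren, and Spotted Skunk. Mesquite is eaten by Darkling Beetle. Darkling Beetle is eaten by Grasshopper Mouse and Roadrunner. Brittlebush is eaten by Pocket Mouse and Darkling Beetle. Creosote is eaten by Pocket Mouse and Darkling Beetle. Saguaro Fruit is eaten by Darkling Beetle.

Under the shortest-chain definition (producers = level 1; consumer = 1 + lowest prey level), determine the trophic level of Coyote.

Creosote is a producer → level 1.
Pocket Mouse eats Creosote → level 2.
Cactus Wren eats Pocket Mouse → level 3.
Coyote eats Cactus Wren → level 4.
No prey of Coyote is below level 3, so 4 is the minimum.

Trophic level 4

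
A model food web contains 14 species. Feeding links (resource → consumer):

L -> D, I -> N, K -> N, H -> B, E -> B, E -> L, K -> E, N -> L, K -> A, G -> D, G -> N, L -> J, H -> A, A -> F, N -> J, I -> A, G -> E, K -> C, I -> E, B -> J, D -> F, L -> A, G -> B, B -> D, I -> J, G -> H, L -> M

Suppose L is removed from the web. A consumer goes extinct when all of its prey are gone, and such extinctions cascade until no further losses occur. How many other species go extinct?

1

Remove L.
Round 1: M (all prey gone) → extinct.
No further losses. Total secondary extinctions: 1.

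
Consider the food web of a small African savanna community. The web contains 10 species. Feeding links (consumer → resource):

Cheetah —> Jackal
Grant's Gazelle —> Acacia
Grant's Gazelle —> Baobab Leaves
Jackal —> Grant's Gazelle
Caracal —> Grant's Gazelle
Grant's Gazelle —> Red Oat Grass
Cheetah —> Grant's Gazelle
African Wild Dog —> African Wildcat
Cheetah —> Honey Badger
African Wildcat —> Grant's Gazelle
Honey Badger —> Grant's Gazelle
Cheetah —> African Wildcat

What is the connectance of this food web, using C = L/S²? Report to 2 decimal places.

The web has S = 10 species and L = 12 feeding links.
C = L / S² = 12 / 100 = 0.1200 ≈ 0.12.

C = 0.12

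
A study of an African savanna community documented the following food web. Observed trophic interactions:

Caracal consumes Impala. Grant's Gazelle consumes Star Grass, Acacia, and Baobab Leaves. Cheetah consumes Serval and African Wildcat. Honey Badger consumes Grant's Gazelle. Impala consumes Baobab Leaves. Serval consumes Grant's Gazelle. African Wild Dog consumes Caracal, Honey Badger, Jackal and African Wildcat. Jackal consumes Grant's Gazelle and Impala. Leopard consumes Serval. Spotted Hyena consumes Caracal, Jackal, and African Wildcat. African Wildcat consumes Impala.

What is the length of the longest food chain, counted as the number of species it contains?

4 species

One longest chain: Baobab Leaves → Impala → Caracal → Spotted Hyena.
It has 4 species and 3 links.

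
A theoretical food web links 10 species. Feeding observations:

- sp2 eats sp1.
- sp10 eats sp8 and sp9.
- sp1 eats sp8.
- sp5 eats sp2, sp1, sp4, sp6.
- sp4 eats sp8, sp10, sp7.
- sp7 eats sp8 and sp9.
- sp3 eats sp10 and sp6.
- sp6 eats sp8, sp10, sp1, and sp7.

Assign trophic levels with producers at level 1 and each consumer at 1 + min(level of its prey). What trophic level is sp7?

sp9 is a producer → level 1.
sp7 eats sp9 → level 2.

Trophic level 2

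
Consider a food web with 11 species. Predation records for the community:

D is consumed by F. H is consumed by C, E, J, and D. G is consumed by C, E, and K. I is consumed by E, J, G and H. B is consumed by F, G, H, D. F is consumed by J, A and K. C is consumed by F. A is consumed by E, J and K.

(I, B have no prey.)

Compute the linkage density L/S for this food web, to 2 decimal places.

There are L = 23 links among S = 11 species.
L/S = 23/11 = 2.0909 ≈ 2.09.

L/S = 2.09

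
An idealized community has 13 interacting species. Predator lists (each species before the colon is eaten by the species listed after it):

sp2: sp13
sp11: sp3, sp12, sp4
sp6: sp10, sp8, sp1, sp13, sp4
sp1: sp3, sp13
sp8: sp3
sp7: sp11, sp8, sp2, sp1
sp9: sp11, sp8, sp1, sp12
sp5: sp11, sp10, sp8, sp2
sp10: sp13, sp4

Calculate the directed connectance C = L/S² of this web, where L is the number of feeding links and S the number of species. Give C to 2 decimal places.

The web has S = 13 species and L = 26 feeding links.
C = L / S² = 26 / 169 = 0.1538 ≈ 0.15.

C = 0.15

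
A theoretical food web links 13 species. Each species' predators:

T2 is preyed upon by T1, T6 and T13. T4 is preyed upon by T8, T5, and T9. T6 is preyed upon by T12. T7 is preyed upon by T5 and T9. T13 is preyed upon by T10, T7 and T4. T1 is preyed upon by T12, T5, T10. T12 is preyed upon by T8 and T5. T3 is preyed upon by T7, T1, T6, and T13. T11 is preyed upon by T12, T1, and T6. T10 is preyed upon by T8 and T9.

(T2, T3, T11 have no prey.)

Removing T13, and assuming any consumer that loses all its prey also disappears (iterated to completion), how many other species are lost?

1

Remove T13.
Round 1: T4 (all prey gone) → extinct.
No further losses. Total secondary extinctions: 1.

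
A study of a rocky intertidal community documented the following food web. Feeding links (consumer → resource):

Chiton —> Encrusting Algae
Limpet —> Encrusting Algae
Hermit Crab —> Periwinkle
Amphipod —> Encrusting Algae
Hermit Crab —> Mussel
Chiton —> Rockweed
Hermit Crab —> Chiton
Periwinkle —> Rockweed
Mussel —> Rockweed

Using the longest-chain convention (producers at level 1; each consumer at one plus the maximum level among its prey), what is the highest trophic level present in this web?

Producers (level 1): Rockweed, Encrusting Algae.
Rockweed → Chiton → Hermit Crab gives Hermit Crab level 3.
No species has a prey at level 3, so no species reaches level 4.

3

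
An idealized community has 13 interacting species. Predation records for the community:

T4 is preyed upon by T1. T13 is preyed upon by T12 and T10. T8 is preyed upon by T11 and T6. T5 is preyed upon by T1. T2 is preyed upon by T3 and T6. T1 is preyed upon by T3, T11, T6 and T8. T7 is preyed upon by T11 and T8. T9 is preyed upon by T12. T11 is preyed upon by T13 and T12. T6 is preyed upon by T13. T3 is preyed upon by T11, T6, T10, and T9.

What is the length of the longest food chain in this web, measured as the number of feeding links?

One longest chain: T4 → T1 → T3 → T11 → T13 → T12.
It has 6 species and 5 links.

5 links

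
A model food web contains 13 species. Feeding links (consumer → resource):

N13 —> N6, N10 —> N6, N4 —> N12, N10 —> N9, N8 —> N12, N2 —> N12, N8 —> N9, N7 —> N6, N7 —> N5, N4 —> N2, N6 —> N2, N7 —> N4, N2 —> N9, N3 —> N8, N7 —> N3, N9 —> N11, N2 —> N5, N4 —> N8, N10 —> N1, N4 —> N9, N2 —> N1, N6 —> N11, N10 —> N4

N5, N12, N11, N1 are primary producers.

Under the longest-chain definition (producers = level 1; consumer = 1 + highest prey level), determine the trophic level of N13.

Trophic level 5

N11 is a producer → level 1.
N9 eats N11 → level 2.
N2 eats N9 (level 2); other prey at levels: N5 1, N12 1, N1 1 → level 3.
N6 eats N2 (level 3); other prey at levels: N11 1 → level 4.
N13 eats N6 → level 5.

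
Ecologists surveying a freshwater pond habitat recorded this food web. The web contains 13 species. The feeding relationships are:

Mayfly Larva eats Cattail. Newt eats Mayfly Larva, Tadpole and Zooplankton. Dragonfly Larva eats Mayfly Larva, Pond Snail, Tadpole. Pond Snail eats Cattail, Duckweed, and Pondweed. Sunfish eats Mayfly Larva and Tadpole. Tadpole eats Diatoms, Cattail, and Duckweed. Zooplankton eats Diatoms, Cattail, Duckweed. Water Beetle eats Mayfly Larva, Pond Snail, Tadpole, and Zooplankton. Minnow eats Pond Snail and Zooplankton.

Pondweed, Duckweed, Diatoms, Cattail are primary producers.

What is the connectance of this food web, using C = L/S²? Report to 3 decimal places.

C = 0.142

The web has S = 13 species and L = 24 feeding links.
C = L / S² = 24 / 169 = 0.1420 ≈ 0.142.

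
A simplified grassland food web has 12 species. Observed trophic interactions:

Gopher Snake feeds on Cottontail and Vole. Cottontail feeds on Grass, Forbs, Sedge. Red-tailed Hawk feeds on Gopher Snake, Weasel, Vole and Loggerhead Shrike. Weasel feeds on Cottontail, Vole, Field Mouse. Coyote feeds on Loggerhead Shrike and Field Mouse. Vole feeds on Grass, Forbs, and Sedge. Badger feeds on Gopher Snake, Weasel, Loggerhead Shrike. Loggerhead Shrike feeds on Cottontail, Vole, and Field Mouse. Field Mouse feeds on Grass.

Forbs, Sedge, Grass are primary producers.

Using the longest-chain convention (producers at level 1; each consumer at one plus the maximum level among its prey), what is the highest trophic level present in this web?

4

Producers (level 1): Forbs, Sedge, Grass.
Forbs → Vole → Gopher Snake → Badger gives Badger level 4.
No species has a prey at level 4, so no species reaches level 5.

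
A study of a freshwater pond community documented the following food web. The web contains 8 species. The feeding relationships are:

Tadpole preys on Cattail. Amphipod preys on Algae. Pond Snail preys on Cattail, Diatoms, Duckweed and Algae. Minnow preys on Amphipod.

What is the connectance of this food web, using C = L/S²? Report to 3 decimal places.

C = 0.109

The web has S = 8 species and L = 7 feeding links.
C = L / S² = 7 / 64 = 0.1094 ≈ 0.109.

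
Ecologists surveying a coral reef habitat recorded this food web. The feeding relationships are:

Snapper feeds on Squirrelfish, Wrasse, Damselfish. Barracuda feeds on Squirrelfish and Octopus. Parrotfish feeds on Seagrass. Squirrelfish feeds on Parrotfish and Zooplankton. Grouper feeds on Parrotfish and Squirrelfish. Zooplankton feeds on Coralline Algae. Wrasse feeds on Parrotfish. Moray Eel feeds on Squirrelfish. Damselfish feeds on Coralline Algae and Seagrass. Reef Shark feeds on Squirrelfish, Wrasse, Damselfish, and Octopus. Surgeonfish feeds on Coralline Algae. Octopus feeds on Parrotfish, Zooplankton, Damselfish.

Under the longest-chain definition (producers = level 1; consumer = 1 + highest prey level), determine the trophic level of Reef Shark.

Seagrass is a producer → level 1.
Parrotfish eats Seagrass → level 2.
Wrasse eats Parrotfish → level 3.
Reef Shark eats Wrasse (level 3); other prey at levels: Damselfish 2, Squirrelfish 3, Octopus 3 → level 4.

Trophic level 4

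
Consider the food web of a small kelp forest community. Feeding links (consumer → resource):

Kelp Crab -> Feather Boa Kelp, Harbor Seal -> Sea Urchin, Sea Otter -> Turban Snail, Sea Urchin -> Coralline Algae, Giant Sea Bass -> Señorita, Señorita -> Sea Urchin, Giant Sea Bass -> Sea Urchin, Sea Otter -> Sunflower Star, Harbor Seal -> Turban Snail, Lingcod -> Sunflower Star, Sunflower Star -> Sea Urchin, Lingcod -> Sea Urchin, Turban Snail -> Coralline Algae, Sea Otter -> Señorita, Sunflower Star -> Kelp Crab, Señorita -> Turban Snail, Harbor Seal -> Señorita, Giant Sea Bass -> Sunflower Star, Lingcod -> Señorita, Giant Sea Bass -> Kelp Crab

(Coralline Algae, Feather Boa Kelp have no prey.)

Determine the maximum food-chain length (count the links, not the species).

3 links

One longest chain: Coralline Algae → Turban Snail → Señorita → Sea Otter.
It has 4 species and 3 links.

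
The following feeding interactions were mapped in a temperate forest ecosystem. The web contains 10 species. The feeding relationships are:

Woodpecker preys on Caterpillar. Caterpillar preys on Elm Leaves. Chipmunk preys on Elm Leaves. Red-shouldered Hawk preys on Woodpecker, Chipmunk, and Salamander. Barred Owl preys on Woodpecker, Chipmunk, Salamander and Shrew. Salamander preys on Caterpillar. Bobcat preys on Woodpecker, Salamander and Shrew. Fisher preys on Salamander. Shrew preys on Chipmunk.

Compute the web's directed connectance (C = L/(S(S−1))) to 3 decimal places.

The web has S = 10 species and L = 16 feeding links.
C = L / (S(S−1)) = 16 / 90 = 0.1778 ≈ 0.178.

C = 0.178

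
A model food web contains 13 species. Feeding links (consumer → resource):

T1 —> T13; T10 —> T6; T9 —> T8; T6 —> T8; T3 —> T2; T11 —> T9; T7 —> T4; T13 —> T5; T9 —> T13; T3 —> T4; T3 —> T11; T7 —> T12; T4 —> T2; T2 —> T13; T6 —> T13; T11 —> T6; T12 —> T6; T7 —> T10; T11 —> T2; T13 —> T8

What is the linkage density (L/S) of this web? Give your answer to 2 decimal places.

L/S = 1.54

There are L = 20 links among S = 13 species.
L/S = 20/13 = 1.5385 ≈ 1.54.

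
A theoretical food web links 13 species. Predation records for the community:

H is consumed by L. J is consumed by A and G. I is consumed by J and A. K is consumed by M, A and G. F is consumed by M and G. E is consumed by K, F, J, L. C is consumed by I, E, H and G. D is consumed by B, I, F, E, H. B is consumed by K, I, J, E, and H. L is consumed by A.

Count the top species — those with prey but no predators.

3

Top species (has prey, but nothing eats it): M, A, G.
Count: 3.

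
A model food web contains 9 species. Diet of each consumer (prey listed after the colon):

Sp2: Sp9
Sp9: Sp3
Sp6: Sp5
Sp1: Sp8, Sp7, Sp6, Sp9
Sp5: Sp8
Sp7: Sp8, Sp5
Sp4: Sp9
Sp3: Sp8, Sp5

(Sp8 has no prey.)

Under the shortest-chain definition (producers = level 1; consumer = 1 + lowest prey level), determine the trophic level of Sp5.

Sp8 is a producer → level 1.
Sp5 eats Sp8 → level 2.

Trophic level 2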